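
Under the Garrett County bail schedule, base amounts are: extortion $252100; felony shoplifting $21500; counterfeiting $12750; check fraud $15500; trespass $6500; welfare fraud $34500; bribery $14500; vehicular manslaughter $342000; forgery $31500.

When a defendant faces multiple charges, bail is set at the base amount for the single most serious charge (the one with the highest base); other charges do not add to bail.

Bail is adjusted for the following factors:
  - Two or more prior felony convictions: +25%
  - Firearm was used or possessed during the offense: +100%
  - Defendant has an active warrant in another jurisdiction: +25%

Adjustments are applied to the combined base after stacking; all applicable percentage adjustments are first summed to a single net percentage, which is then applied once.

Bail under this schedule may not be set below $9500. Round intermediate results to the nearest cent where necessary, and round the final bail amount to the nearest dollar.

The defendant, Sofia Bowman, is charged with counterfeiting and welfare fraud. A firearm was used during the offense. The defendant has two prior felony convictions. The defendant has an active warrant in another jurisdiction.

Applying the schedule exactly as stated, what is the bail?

Base amounts from the schedule: counterfeiting $12750; welfare fraud $34500.
Stacking rule: use the highest base only. Highest is welfare fraud at $34500. Combined base = $34500.
Net percentage adjustment: +25% +100% +25% = +150%. $34500 × 2.5 = $86250.
$86250 is at or above the $9500 minimum.

$86250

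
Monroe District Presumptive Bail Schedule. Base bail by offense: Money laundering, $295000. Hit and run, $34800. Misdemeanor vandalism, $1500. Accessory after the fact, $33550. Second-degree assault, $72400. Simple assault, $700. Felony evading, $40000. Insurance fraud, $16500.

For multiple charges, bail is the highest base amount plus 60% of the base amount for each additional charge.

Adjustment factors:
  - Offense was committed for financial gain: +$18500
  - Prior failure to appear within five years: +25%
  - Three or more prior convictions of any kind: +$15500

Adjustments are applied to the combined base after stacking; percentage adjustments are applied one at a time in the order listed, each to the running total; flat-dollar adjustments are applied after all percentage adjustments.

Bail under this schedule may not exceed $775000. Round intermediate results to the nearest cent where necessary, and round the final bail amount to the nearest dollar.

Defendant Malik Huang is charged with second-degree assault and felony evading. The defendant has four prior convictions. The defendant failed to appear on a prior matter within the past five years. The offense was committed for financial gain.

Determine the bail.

Base amounts from the schedule: second-degree assault $72400; felony evading $40000.
Stacking rule: highest base plus 60% of each additional charge. Highest is second-degree assault at $72400. Additional: $40000 × 60% = $24000. Combined base = $72400 + $24000 = $96400.
Prior failure to appear within five years (+25%): $96400 × 1.25 = $120500.
Offense was committed for financial gain (+$18500 flat): $120500 + $18500 = $139000.
Three or more prior convictions of any kind (+$15500 flat): $139000 + $15500 = $154500.
$154500 is within the $775000 maximum.

$154500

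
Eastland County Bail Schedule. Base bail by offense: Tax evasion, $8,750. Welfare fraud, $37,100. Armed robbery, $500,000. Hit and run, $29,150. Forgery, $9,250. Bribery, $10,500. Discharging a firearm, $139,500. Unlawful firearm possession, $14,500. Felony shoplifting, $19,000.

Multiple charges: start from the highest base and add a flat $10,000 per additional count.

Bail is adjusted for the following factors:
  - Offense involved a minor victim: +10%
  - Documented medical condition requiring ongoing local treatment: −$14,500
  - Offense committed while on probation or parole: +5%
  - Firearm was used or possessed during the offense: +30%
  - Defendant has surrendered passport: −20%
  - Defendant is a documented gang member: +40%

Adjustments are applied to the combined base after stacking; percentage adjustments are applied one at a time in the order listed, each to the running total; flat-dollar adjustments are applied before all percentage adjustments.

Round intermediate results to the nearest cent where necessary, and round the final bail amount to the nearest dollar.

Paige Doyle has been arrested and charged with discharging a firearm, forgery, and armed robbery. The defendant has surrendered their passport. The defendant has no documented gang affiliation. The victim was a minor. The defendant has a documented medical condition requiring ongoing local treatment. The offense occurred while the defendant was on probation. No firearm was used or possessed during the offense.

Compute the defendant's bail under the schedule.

Base amounts from the schedule: discharging a firearm $139,500; forgery $9,250; armed robbery $500,000.
Stacking rule: highest base plus $10,000 per additional charge. Highest is armed robbery at $500,000; 2 additional charges → +$20,000. Combined base = $520,000.
Documented medical condition requiring ongoing local treatment (−$14,500 flat): $520,000 − $14,500 = $505,500.
Offense involved a minor victim (+10%): $505,500 × 1.1 = $556,050.
Offense committed while on probation or parole (+5%): $556,050 × 1.05 = $583,852.50.
Defendant has surrendered passport (−20%): $583,852.50 × 0.8 = $467,082.

$467,082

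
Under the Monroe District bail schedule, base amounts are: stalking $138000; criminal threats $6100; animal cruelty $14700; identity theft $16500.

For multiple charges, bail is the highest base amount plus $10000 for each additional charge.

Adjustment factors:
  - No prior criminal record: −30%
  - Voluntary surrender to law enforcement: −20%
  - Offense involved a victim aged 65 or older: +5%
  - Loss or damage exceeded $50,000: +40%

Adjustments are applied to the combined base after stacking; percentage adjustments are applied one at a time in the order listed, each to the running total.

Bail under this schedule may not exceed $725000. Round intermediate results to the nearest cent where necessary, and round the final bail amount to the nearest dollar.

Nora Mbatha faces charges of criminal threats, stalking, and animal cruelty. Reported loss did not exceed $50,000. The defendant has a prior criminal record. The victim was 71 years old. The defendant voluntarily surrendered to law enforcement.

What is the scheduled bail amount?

$132720

Base amounts from the schedule: criminal threats $6100; stalking $138000; animal cruelty $14700.
Stacking rule: highest base plus $10000 per additional charge. Highest is stalking at $138000; 2 additional charges → +$20000. Combined base = $158000.
Voluntary surrender to law enforcement (−20%): $158000 × 0.8 = $126400.
Offense involved a victim aged 65 or older (+5%): $126400 × 1.05 = $132720.
$132720 is within the $725000 maximum.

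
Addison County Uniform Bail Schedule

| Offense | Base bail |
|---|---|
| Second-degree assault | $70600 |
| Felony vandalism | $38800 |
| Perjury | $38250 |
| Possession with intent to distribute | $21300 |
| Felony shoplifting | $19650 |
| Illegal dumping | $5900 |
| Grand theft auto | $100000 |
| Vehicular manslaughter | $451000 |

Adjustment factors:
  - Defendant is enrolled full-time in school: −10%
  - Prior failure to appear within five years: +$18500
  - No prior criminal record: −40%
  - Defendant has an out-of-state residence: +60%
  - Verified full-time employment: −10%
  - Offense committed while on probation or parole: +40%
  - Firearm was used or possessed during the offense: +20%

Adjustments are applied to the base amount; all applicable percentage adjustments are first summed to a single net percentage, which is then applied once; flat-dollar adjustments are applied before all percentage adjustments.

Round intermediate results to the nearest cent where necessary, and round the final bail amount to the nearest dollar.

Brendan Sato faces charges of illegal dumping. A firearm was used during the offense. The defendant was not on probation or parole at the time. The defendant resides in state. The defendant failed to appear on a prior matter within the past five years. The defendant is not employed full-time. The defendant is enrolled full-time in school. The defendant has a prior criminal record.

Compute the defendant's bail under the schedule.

$26840

Base amounts from the schedule: illegal dumping $5900.
Single charge. Combined base = $5900.
Prior failure to appear within five years (+$18500 flat): $5900 + $18500 = $24400.
Net percentage adjustment: −10% +20% = +10%. $24400 × 1.1 = $26840.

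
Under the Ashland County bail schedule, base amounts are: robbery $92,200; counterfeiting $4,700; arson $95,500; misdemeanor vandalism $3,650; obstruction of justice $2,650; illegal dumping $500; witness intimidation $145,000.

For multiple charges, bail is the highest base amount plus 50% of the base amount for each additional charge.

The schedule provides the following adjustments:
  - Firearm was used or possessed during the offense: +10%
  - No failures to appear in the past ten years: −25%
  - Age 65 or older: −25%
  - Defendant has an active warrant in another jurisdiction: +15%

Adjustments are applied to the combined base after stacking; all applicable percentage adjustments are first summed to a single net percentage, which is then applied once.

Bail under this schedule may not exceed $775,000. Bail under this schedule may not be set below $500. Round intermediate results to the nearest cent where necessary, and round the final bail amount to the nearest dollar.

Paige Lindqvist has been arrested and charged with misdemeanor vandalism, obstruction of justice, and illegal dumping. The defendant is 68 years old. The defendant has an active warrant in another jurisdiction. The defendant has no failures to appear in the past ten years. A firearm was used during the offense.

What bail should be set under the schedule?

Base amounts from the schedule: misdemeanor vandalism $3,650; obstruction of justice $2,650; illegal dumping $500.
Stacking rule: highest base plus 50% of each additional charge. Highest is misdemeanor vandalism at $3,650. Additional: $2,650 × 50% = $1,325; $500 × 50% = $250. Combined base = $3,650 + $1,575 = $5,225.
Net percentage adjustment: +10% −25% −25% +15% = −25%. $5,225 × 0.75 = $3,918.75.
$3,918.75 is within the $775,000 maximum.
$3,918.75 is at or above the $500 minimum.
Rounded to the nearest dollar: $3,919.

$3,919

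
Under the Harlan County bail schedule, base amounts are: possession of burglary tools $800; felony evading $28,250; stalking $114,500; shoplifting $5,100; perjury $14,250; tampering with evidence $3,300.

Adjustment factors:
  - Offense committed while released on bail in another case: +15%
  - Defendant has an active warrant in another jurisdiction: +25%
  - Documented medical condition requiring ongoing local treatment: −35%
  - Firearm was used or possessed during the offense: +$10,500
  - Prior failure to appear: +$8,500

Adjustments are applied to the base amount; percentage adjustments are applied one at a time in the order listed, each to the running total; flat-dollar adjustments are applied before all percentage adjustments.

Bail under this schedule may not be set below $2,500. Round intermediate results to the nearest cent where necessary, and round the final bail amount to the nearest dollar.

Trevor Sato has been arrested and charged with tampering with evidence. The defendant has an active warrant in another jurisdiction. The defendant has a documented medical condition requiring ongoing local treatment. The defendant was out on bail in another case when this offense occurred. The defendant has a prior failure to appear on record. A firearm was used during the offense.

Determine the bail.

$20,837

Base amounts from the schedule: tampering with evidence $3,300.
Single charge. Combined base = $3,300.
Firearm was used or possessed during the offense (+$10,500 flat): $3,300 + $10,500 = $13,800.
Prior failure to appear (+$8,500 flat): $13,800 + $8,500 = $22,300.
Offense committed while released on bail in another case (+15%): $22,300 × 1.15 = $25,645.
Defendant has an active warrant in another jurisdiction (+25%): $25,645 × 1.25 = $32,056.25.
Documented medical condition requiring ongoing local treatment (−35%): $32,056.25 × 0.65 = $20,836.56.
$20,836.56 is at or above the $2,500 minimum.
Rounded to the nearest dollar: $20,837.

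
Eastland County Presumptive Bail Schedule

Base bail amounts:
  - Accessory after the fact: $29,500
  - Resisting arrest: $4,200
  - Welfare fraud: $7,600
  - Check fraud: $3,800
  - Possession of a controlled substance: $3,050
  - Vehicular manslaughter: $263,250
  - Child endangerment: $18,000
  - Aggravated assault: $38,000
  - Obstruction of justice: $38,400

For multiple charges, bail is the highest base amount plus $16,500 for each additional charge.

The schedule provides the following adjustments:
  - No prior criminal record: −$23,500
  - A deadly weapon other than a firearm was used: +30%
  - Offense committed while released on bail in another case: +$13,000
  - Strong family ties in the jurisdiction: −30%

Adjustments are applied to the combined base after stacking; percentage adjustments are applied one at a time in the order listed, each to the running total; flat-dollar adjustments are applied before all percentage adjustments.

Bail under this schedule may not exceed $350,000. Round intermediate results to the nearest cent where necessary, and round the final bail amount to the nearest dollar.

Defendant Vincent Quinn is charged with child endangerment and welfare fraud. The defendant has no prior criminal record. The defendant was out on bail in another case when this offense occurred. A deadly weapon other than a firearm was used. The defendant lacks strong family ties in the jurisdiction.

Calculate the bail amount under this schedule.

$31,200

Base amounts from the schedule: child endangerment $18,000; welfare fraud $7,600.
Stacking rule: highest base plus $16,500 per additional charge. Highest is child endangerment at $18,000; 1 additional charge → +$16,500. Combined base = $34,500.
No prior criminal record (−$23,500 flat): $34,500 − $23,500 = $11,000.
Offense committed while released on bail in another case (+$13,000 flat): $11,000 + $13,000 = $24,000.
A deadly weapon other than a firearm was used (+30%): $24,000 × 1.3 = $31,200.
$31,200 is within the $350,000 maximum.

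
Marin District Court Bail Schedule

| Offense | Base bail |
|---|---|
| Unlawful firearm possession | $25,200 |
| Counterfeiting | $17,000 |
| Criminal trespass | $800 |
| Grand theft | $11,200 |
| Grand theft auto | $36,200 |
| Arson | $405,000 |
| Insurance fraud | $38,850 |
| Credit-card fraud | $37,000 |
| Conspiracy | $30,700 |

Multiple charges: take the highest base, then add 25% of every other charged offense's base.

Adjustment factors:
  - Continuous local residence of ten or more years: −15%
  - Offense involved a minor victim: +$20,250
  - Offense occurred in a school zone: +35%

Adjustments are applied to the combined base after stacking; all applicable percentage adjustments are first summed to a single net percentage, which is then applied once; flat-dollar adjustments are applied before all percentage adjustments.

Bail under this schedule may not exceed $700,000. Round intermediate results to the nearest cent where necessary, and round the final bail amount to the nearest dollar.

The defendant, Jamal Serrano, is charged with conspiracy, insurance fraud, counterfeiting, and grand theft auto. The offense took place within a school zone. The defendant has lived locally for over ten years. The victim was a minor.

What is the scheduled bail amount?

$96,090

Base amounts from the schedule: conspiracy $30,700; insurance fraud $38,850; counterfeiting $17,000; grand theft auto $36,200.
Stacking rule: highest base plus 25% of each additional charge. Highest is insurance fraud at $38,850. Additional: $30,700 × 25% = $7,675; $17,000 × 25% = $4,250; $36,200 × 25% = $9,050. Combined base = $38,850 + $20,975 = $59,825.
Offense involved a minor victim (+$20,250 flat): $59,825 + $20,250 = $80,075.
Net percentage adjustment: −15% +35% = +20%. $80,075 × 1.2 = $96,090.
$96,090 is within the $700,000 maximum.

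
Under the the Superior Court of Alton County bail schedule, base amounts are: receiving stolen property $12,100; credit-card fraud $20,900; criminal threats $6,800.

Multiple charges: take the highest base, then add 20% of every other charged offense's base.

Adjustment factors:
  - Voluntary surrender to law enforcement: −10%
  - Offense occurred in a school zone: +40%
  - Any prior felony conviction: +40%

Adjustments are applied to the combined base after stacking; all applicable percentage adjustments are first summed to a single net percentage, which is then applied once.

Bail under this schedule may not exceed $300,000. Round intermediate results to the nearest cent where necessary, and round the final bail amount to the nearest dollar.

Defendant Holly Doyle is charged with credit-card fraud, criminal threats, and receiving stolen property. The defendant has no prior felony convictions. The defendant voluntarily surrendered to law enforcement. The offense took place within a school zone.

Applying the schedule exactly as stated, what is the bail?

Base amounts from the schedule: credit-card fraud $20,900; criminal threats $6,800; receiving stolen property $12,100.
Stacking rule: highest base plus 20% of each additional charge. Highest is credit-card fraud at $20,900. Additional: $6,800 × 20% = $1,360; $12,100 × 20% = $2,420. Combined base = $20,900 + $3,780 = $24,680.
Net percentage adjustment: −10% +40% = +30%. $24,680 × 1.3 = $32,084.
$32,084 is within the $300,000 maximum.

$32,084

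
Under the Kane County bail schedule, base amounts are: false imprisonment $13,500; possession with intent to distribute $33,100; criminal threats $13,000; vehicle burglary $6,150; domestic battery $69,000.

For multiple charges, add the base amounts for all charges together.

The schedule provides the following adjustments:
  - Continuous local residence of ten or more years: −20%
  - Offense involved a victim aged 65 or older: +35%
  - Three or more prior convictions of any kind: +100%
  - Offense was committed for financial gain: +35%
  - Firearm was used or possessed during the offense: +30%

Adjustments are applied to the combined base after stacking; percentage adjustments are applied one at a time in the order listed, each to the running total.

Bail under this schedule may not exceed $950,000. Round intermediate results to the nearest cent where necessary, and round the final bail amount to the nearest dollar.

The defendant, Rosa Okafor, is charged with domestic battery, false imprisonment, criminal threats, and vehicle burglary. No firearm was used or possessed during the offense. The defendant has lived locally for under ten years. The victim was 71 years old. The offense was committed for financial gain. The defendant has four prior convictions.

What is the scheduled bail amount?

Base amounts from the schedule: domestic battery $69,000; false imprisonment $13,500; criminal threats $13,000; vehicle burglary $6,150.
Stacking rule: sum of all bases. $69,000 + $13,500 + $13,000 + $6,150 = $101,650.
Offense involved a victim aged 65 or older (+35%): $101,650 × 1.35 = $137,227.50.
Three or more prior convictions of any kind (+100%): $137,227.50 × 2 = $274,455.
Offense was committed for financial gain (+35%): $274,455 × 1.35 = $370,514.25.
$370,514.25 is within the $950,000 maximum.
Rounded to the nearest dollar: $370,514.

$370,514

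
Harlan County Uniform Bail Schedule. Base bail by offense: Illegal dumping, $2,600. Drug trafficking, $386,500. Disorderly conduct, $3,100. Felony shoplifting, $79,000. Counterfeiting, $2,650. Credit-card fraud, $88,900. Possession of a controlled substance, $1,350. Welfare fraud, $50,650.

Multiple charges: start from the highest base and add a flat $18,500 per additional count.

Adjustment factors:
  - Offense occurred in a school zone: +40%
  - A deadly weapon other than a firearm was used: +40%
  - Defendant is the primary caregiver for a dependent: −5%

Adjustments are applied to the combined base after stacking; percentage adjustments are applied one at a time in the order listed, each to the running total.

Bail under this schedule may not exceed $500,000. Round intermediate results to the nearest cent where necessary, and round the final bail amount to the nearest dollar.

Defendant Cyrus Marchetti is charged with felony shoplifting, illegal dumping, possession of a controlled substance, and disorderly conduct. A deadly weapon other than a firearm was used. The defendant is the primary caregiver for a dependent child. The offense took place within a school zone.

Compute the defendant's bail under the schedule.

$250,439

Base amounts from the schedule: felony shoplifting $79,000; illegal dumping $2,600; possession of a controlled substance $1,350; disorderly conduct $3,100.
Stacking rule: highest base plus $18,500 per additional charge. Highest is felony shoplifting at $79,000; 3 additional charges → +$55,500. Combined base = $134,500.
Offense occurred in a school zone (+40%): $134,500 × 1.4 = $188,300.
A deadly weapon other than a firearm was used (+40%): $188,300 × 1.4 = $263,620.
Defendant is the primary caregiver for a dependent (−5%): $263,620 × 0.95 = $250,439.
$250,439 is within the $500,000 maximum.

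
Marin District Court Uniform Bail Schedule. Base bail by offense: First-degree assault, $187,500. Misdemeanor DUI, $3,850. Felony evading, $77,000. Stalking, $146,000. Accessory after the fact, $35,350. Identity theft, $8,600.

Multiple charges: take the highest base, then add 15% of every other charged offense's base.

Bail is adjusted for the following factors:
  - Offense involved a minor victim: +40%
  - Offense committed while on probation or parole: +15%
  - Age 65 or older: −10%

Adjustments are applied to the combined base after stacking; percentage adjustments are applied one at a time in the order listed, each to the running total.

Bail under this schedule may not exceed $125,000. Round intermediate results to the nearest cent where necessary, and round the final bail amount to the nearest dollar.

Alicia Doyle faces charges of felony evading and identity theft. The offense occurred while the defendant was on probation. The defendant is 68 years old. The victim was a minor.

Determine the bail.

$113,442

Base amounts from the schedule: felony evading $77,000; identity theft $8,600.
Stacking rule: highest base plus 15% of each additional charge. Highest is felony evading at $77,000. Additional: $8,600 × 15% = $1,290. Combined base = $77,000 + $1,290 = $78,290.
Offense involved a minor victim (+40%): $78,290 × 1.4 = $109,606.
Offense committed while on probation or parole (+15%): $109,606 × 1.15 = $126,046.90.
Age 65 or older (−10%): $126,046.90 × 0.9 = $113,442.21.
$113,442.21 is within the $125,000 maximum.
Rounded to the nearest dollar: $113,442.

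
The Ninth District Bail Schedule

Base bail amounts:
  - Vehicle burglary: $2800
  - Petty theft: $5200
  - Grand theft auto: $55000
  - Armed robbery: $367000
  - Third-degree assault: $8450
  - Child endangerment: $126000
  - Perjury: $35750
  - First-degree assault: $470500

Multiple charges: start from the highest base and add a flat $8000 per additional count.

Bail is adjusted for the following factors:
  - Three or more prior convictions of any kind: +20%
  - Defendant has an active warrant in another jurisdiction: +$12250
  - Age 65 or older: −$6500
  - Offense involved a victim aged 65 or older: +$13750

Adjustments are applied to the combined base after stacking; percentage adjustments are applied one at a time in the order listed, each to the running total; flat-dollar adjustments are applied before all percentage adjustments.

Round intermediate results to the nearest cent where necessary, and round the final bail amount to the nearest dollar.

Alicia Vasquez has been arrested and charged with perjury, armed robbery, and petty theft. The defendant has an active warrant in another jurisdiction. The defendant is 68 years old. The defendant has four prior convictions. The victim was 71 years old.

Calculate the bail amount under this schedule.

Base amounts from the schedule: perjury $35750; armed robbery $367000; petty theft $5200.
Stacking rule: highest base plus $8000 per additional charge. Highest is armed robbery at $367000; 2 additional charges → +$16000. Combined base = $383000.
Defendant has an active warrant in another jurisdiction (+$12250 flat): $383000 + $12250 = $395250.
Age 65 or older (−$6500 flat): $395250 − $6500 = $388750.
Offense involved a victim aged 65 or older (+$13750 flat): $388750 + $13750 = $402500.
Three or more prior convictions of any kind (+20%): $402500 × 1.2 = $483000.

$483000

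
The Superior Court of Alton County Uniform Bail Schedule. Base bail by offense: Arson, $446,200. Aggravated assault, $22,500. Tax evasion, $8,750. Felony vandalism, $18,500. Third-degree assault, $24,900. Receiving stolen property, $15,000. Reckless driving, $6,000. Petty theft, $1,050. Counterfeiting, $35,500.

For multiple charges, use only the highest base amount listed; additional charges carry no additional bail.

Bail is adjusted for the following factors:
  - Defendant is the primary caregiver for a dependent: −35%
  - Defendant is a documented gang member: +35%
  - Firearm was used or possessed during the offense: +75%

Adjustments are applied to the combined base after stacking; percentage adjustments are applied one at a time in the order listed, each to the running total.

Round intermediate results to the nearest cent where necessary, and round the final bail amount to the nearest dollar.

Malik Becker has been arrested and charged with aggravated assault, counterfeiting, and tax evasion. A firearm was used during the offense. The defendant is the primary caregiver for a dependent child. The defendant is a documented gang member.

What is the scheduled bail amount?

$54,515

Base amounts from the schedule: aggravated assault $22,500; counterfeiting $35,500; tax evasion $8,750.
Stacking rule: use the highest base only. Highest is counterfeiting at $35,500. Combined base = $35,500.
Defendant is the primary caregiver for a dependent (−35%): $35,500 × 0.65 = $23,075.
Defendant is a documented gang member (+35%): $23,075 × 1.35 = $31,151.25.
Firearm was used or possessed during the offense (+75%): $31,151.25 × 1.75 = $54,514.69.
Rounded to the nearest dollar: $54,515.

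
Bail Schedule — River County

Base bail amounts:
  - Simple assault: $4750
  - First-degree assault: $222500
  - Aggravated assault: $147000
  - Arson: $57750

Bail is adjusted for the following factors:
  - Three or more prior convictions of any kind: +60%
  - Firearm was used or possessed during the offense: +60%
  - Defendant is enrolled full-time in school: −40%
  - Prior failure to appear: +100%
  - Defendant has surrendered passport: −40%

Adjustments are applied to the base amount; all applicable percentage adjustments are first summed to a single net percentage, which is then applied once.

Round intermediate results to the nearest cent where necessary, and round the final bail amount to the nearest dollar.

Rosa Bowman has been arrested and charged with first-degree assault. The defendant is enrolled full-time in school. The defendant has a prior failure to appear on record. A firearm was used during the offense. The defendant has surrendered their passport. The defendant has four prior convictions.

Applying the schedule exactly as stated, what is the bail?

$534000

Base amounts from the schedule: first-degree assault $222500.
Single charge. Combined base = $222500.
Net percentage adjustment: +60% +60% −40% +100% −40% = +140%. $222500 × 2.4 = $534000.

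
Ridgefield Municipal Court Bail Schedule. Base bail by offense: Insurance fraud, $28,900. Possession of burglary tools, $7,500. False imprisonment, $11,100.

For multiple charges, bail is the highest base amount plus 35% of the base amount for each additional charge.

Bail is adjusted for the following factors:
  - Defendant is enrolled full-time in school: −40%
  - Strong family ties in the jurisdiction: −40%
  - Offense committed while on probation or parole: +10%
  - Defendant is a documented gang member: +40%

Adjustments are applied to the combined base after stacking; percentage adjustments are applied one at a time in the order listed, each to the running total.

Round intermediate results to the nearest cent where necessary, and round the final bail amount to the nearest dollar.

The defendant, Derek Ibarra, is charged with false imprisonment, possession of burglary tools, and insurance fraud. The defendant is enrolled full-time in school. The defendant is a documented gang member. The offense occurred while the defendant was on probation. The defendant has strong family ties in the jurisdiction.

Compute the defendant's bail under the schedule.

Base amounts from the schedule: false imprisonment $11,100; possession of burglary tools $7,500; insurance fraud $28,900.
Stacking rule: highest base plus 35% of each additional charge. Highest is insurance fraud at $28,900. Additional: $11,100 × 35% = $3,885; $7,500 × 35% = $2,625. Combined base = $28,900 + $6,510 = $35,410.
Defendant is enrolled full-time in school (−40%): $35,410 × 0.6 = $21,246.
Strong family ties in the jurisdiction (−40%): $21,246 × 0.6 = $12,747.60.
Offense committed while on probation or parole (+10%): $12,747.60 × 1.1 = $14,022.36.
Defendant is a documented gang member (+40%): $14,022.36 × 1.4 = $19,631.30.
Rounded to the nearest dollar: $19,631.

$19,631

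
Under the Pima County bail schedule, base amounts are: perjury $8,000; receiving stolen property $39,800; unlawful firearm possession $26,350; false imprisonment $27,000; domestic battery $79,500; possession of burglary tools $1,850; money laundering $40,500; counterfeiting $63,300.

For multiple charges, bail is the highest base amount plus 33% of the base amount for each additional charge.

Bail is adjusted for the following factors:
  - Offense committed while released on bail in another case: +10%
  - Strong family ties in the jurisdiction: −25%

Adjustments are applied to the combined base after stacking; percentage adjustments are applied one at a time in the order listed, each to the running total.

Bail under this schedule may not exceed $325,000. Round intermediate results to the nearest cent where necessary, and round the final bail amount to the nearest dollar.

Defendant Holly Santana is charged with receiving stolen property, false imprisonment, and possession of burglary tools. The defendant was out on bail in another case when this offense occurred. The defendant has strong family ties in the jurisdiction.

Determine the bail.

$40,689

Base amounts from the schedule: receiving stolen property $39,800; false imprisonment $27,000; possession of burglary tools $1,850.
Stacking rule: highest base plus 33% of each additional charge. Highest is receiving stolen property at $39,800. Additional: $27,000 × 33% = $8,910; $1,850 × 33% = $610.50. Combined base = $39,800 + $9,520.50 = $49,320.50.
Offense committed while released on bail in another case (+10%): $49,320.50 × 1.1 = $54,252.55.
Strong family ties in the jurisdiction (−25%): $54,252.55 × 0.75 = $40,689.41.
$40,689.41 is within the $325,000 maximum.
Rounded to the nearest dollar: $40,689.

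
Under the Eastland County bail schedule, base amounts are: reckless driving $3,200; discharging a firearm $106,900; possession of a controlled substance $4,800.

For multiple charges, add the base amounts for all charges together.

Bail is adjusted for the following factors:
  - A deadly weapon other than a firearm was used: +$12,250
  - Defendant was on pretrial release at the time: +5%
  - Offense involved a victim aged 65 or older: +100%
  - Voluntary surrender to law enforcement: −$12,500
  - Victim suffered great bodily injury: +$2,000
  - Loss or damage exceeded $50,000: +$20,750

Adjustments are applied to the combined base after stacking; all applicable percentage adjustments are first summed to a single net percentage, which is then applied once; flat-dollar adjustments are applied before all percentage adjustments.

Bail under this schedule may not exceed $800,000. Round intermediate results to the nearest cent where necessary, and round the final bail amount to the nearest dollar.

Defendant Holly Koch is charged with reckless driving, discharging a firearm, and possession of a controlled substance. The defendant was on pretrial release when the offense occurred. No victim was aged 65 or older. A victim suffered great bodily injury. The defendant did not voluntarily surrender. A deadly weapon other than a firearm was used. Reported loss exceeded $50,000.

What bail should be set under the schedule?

$157,395

Base amounts from the schedule: reckless driving $3,200; discharging a firearm $106,900; possession of a controlled substance $4,800.
Stacking rule: sum of all bases. $3,200 + $106,900 + $4,800 = $114,900.
A deadly weapon other than a firearm was used (+$12,250 flat): $114,900 + $12,250 = $127,150.
Victim suffered great bodily injury (+$2,000 flat): $127,150 + $2,000 = $129,150.
Loss or damage exceeded $50,000 (+$20,750 flat): $129,150 + $20,750 = $149,900.
Defendant was on pretrial release at the time (+5%): $149,900 × 1.05 = $157,395.
$157,395 is within the $800,000 maximum.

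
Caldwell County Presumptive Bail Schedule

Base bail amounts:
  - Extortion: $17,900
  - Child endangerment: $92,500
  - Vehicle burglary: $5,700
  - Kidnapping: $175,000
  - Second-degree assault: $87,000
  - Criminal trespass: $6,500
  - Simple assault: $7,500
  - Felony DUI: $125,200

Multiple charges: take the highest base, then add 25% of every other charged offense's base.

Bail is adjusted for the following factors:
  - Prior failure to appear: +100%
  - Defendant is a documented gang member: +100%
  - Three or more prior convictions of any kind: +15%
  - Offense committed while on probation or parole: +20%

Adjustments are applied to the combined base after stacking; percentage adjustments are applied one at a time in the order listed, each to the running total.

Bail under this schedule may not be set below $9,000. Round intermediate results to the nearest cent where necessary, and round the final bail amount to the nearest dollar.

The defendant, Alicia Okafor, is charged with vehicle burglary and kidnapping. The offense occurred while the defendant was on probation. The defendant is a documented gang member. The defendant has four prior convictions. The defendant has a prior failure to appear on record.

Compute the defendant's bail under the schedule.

$973,866

Base amounts from the schedule: vehicle burglary $5,700; kidnapping $175,000.
Stacking rule: highest base plus 25% of each additional charge. Highest is kidnapping at $175,000. Additional: $5,700 × 25% = $1,425. Combined base = $175,000 + $1,425 = $176,425.
Prior failure to appear (+100%): $176,425 × 2 = $352,850.
Defendant is a documented gang member (+100%): $352,850 × 2 = $705,700.
Three or more prior convictions of any kind (+15%): $705,700 × 1.15 = $811,555.
Offense committed while on probation or parole (+20%): $811,555 × 1.2 = $973,866.
$973,866 is at or above the $9,000 minimum.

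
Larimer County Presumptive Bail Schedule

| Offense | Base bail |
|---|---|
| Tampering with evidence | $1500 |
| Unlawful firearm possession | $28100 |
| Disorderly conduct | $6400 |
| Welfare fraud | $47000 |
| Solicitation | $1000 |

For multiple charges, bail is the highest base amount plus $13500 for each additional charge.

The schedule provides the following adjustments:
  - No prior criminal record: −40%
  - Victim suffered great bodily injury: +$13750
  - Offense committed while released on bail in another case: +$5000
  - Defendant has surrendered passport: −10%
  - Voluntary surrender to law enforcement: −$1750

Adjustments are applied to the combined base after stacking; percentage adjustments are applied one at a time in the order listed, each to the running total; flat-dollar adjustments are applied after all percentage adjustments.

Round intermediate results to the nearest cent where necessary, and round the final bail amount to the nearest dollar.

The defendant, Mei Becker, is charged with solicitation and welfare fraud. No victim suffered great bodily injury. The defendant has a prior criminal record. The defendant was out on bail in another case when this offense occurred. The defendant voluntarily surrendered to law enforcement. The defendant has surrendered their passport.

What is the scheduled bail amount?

Base amounts from the schedule: solicitation $1000; welfare fraud $47000.
Stacking rule: highest base plus $13500 per additional charge. Highest is welfare fraud at $47000; 1 additional charge → +$13500. Combined base = $60500.
Defendant has surrendered passport (−10%): $60500 × 0.9 = $54450.
Offense committed while released on bail in another case (+$5000 flat): $54450 + $5000 = $59450.
Voluntary surrender to law enforcement (−$1750 flat): $59450 − $1750 = $57700.

$57700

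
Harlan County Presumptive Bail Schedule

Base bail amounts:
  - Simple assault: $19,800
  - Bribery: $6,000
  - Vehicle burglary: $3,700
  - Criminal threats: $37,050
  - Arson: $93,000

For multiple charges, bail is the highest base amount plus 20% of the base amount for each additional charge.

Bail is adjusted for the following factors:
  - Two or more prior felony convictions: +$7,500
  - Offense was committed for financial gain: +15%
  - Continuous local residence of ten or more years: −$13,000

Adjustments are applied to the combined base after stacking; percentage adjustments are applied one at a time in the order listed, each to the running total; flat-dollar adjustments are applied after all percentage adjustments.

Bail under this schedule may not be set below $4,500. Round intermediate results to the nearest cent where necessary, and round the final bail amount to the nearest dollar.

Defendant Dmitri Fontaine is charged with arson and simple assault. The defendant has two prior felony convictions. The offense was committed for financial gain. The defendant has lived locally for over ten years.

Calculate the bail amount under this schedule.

$106,004

Base amounts from the schedule: arson $93,000; simple assault $19,800.
Stacking rule: highest base plus 20% of each additional charge. Highest is arson at $93,000. Additional: $19,800 × 20% = $3,960. Combined base = $93,000 + $3,960 = $96,960.
Offense was committed for financial gain (+15%): $96,960 × 1.15 = $111,504.
Two or more prior felony convictions (+$7,500 flat): $111,504 + $7,500 = $119,004.
Continuous local residence of ten or more years (−$13,000 flat): $119,004 − $13,000 = $106,004.
$106,004 is at or above the $4,500 minimum.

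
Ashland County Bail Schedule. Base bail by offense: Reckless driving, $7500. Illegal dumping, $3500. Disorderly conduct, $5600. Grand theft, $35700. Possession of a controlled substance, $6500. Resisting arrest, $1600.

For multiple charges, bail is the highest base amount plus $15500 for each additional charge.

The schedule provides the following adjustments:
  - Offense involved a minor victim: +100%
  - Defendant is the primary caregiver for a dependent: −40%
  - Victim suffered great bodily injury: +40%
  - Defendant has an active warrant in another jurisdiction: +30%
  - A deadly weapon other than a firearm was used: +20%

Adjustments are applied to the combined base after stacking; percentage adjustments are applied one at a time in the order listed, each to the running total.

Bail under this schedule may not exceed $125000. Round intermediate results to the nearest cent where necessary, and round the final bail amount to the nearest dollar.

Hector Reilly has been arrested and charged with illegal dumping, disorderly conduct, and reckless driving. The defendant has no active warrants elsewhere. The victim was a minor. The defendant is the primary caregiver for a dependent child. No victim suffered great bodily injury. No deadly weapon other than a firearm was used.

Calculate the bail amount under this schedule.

Base amounts from the schedule: illegal dumping $3500; disorderly conduct $5600; reckless driving $7500.
Stacking rule: highest base plus $15500 per additional charge. Highest is reckless driving at $7500; 2 additional charges → +$31000. Combined base = $38500.
Offense involved a minor victim (+100%): $38500 × 2 = $77000.
Defendant is the primary caregiver for a dependent (−40%): $77000 × 0.6 = $46200.
$46200 is within the $125000 maximum.

$46200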